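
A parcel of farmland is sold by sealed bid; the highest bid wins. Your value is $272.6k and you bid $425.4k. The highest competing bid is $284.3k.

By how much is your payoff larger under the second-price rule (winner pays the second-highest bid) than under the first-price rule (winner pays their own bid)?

You have the highest bid, so you win under either rule.
Second-price: pay $284.3k → payoff −$11.7k.
First-price: pay your own bid $425.4k → payoff −$152.8k.
Difference = −$11.7k − (−$152.8k) = $141.1k.

$141.1k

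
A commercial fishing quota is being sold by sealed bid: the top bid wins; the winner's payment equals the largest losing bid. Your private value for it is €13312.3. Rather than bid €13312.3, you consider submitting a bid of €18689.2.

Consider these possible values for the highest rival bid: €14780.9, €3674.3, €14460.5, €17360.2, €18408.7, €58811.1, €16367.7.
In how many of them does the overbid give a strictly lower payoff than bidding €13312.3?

The deviation hurts exactly when the highest competing bid lies strictly between €13312.3 and €18689.2 — overbidding then wins at a price above your value.
€14780.9: inside the interval → strictly worse (loss €1468.6).
€3674.3: below both → same outcome either way.
€14460.5: inside the interval → strictly worse (loss €1148.2).
€17360.2: inside the interval → strictly worse (loss €4047.9).
€18408.7: inside the interval → strictly worse (loss €5096.4).
€58811.1: above both → same outcome either way.
€16367.7: inside the interval → strictly worse (loss €3055.4).
Count: 5.

5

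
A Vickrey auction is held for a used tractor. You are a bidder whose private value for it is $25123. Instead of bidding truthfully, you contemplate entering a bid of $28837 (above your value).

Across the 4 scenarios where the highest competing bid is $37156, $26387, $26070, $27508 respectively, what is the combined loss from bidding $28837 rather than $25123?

$4596

The deviation costs you only when the competing bid falls strictly between $25123 and $28837; elsewhere both bids give the same outcome.
$37156: outcomes coincide → loss $0.
$26387: truthful payoff $0, deviation payoff −$1264 → loss $1264.
$26070: truthful payoff $0, deviation payoff −$947 → loss $947.
$27508: truthful payoff $0, deviation payoff −$2385 → loss $2385.
Total loss = $1264 + $947 + $2385 = $4596.
Truthful bidding weakly dominates here: raising your bid can only win items priced above your value, and lowering it can only forfeit items priced below.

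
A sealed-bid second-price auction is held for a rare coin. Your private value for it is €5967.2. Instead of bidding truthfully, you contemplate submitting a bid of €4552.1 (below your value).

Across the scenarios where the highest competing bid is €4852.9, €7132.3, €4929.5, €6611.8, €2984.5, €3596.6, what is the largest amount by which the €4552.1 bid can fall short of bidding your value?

€1114.3

€4852.9: truthful gives €1114.3, deviation gives €0 → loss €1114.3.
€7132.3: same outcome either way → loss €0.
€4929.5: truthful gives €1037.7, deviation gives €0 → loss €1037.7.
€6611.8: same outcome either way → loss €0.
€2984.5: same outcome either way → loss €0.
€3596.6: same outcome either way → loss €0.
Maximum loss: €1114.3.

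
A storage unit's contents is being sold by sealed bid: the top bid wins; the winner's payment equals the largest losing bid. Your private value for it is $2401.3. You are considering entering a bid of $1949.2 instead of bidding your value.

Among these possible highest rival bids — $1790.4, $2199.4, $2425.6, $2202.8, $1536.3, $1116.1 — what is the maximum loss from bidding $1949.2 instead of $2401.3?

$1790.4: same outcome either way → loss $0.
$2199.4: truthful gives $201.9, deviation gives $0 → loss $201.9.
$2425.6: same outcome either way → loss $0.
$2202.8: truthful gives $198.5, deviation gives $0 → loss $198.5.
$1536.3: same outcome either way → loss $0.
$1116.1: same outcome either way → loss $0.
Maximum loss: $201.9.

$201.9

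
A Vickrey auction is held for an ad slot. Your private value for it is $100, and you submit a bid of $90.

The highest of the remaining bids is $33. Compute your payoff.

$67

Your bid $90 exceeds the highest competing bid $33, so you win.
In a second-price auction the winner pays the second-highest bid, $33.
Payoff = value − price = $100 − $33 = $67.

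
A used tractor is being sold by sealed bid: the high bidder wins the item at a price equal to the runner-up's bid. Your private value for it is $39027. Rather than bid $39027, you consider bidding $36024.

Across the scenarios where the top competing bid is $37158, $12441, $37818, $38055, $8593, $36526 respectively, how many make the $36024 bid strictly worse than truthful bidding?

4

The deviation hurts exactly when the highest competing bid lies strictly between $36024 and $39027 — underbidding then forfeits a profitable win.
$37158: inside the interval → strictly worse (loss $1869).
$12441: below both → same outcome either way.
$37818: inside the interval → strictly worse (loss $1209).
$38055: inside the interval → strictly worse (loss $972).
$8593: below both → same outcome either way.
$36526: inside the interval → strictly worse (loss $2501).
Count: 4.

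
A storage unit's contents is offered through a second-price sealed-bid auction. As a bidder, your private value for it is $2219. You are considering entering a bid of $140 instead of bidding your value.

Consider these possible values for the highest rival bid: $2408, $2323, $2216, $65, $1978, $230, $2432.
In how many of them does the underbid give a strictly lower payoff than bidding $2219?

3

The deviation hurts exactly when the highest competing bid lies strictly between $140 and $2219 — underbidding then forfeits a profitable win.
$2408: above both → same outcome either way.
$2323: above both → same outcome either way.
$2216: inside the interval → strictly worse (loss $3).
$65: below both → same outcome either way.
$1978: inside the interval → strictly worse (loss $241).
$230: inside the interval → strictly worse (loss $1989).
$2432: above both → same outcome either way.
Count: 3.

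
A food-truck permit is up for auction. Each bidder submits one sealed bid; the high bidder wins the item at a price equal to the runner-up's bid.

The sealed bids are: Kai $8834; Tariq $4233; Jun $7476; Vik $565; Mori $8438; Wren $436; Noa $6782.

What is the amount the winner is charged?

Highest bid: Kai at $8834, so Kai wins.
Second-highest bid: Mori at $8438 — that is the price the winner pays.

$8438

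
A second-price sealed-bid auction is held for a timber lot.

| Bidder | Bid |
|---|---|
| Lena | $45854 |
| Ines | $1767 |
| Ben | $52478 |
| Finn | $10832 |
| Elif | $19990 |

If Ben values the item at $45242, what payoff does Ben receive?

−$612

Highest bid: Ben at $52478, so Ben wins.
Second-highest bid: Lena at $45854 — that is the price the winner pays.
Ben's payoff = value − price = $45242 − $45854 = −$612.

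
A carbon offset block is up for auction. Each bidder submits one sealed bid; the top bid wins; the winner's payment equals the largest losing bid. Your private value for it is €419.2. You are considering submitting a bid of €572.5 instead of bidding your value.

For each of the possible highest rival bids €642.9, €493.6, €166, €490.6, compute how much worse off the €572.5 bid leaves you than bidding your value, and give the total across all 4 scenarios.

The deviation costs you only when the competing bid falls strictly between €419.2 and €572.5; elsewhere both bids give the same outcome.
€642.9: outcomes coincide → loss €0.
€493.6: truthful payoff €0, deviation payoff −€74.4 → loss €74.4.
€166: outcomes coincide → loss €0.
€490.6: truthful payoff €0, deviation payoff −€71.4 → loss €71.4.
Total loss = €74.4 + €71.4 = €145.8.

€145.8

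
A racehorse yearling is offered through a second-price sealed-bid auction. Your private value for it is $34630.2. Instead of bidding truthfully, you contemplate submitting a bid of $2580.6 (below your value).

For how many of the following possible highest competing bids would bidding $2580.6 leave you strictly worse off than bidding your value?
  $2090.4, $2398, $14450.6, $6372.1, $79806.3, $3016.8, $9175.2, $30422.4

The deviation hurts exactly when the highest competing bid lies strictly between $2580.6 and $34630.2 — underbidding then forfeits a profitable win.
$2090.4: below both → same outcome either way.
$2398: below both → same outcome either way.
$14450.6: inside the interval → strictly worse (loss $20179.6).
$6372.1: inside the interval → strictly worse (loss $28258.1).
$79806.3: above both → same outcome either way.
$3016.8: inside the interval → strictly worse (loss $31613.4).
$9175.2: inside the interval → strictly worse (loss $25455).
$30422.4: inside the interval → strictly worse (loss $4207.8).
Count: 5.

5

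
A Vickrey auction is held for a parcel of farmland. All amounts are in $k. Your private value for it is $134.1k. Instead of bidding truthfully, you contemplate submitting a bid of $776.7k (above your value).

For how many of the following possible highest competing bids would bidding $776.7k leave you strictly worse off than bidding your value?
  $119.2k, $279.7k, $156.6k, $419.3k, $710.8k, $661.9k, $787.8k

5

The deviation hurts exactly when the highest competing bid lies strictly between $134.1k and $776.7k — overbidding then wins at a price above your value.
$119.2k: below both → same outcome either way.
$279.7k: inside the interval → strictly worse (loss $145.6k).
$156.6k: inside the interval → strictly worse (loss $22.5k).
$419.3k: inside the interval → strictly worse (loss $285.2k).
$710.8k: inside the interval → strictly worse (loss $576.7k).
$661.9k: inside the interval → strictly worse (loss $527.8k).
$787.8k: above both → same outcome either way.
Count: 5.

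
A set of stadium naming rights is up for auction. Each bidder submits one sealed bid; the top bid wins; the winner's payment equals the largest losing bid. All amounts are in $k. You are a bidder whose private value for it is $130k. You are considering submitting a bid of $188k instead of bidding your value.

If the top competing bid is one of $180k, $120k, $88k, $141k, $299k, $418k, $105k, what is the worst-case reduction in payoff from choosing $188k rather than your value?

$180k: truthful gives $0k, deviation gives −$50k → loss $50k.
$120k: same outcome either way → loss $0k.
$88k: same outcome either way → loss $0k.
$141k: truthful gives $0k, deviation gives −$11k → loss $11k.
$299k: same outcome either way → loss $0k.
$418k: same outcome either way → loss $0k.
$105k: same outcome either way → loss $0k.
Maximum loss: $50k.

$50k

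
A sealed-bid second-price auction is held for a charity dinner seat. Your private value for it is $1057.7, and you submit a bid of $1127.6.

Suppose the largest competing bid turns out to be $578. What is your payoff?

$479.7

Your bid $1127.6 exceeds the highest competing bid $578, so you win.
In a second-price auction the winner pays the second-highest bid, $578.
Payoff = value − price = $1057.7 − $578 = $479.7.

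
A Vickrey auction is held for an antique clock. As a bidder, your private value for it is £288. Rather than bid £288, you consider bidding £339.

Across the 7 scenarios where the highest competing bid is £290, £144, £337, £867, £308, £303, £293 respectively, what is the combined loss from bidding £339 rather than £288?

The deviation costs you only when the competing bid falls strictly between £288 and £339; elsewhere both bids give the same outcome.
£290: truthful payoff £0, deviation payoff −£2 → loss £2.
£144: outcomes coincide → loss £0.
£337: truthful payoff £0, deviation payoff −£49 → loss £49.
£867: outcomes coincide → loss £0.
£308: truthful payoff £0, deviation payoff −£20 → loss £20.
£303: truthful payoff £0, deviation payoff −£15 → loss £15.
£293: truthful payoff £0, deviation payoff −£5 → loss £5.
Total loss = £2 + £49 + £20 + £15 + £5 = £91.

£91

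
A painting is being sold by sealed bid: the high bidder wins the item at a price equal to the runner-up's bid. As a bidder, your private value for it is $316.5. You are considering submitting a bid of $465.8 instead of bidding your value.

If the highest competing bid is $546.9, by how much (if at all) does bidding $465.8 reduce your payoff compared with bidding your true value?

Bidding your value $316.5: you lose (since $316.5 < $546.9). Payoff $0.
Bidding $465.8: you lose. Payoff $0.
Difference = $0 − $0 = $0; both bids lead to the same outcome because the competing bid is above both your value and your alternative bid.

$0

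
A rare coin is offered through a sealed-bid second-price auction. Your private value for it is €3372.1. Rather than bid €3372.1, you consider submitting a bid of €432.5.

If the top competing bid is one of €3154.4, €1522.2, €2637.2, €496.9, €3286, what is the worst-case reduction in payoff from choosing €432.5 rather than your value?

€2875.2

€3154.4: truthful gives €217.7, deviation gives €0 → loss €217.7.
€1522.2: truthful gives €1849.9, deviation gives €0 → loss €1849.9.
€2637.2: truthful gives €734.9, deviation gives €0 → loss €734.9.
€496.9: truthful gives €2875.2, deviation gives €0 → loss €2875.2.
€3286: truthful gives €86.1, deviation gives €0 → loss €86.1.
Maximum loss: €2875.2.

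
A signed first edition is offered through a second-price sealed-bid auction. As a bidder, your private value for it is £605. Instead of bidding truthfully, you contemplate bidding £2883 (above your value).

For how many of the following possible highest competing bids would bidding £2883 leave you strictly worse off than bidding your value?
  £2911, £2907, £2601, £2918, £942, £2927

2

The deviation hurts exactly when the highest competing bid lies strictly between £605 and £2883 — overbidding then wins at a price above your value.
£2911: above both → same outcome either way.
£2907: above both → same outcome either way.
£2601: inside the interval → strictly worse (loss £1996).
£2918: above both → same outcome either way.
£942: inside the interval → strictly worse (loss £337).
£2927: above both → same outcome either way.
Count: 2.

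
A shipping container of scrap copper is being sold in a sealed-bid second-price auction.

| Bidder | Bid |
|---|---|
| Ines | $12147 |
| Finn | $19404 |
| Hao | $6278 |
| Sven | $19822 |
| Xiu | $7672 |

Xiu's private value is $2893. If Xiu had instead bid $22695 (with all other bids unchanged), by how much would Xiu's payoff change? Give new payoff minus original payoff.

The highest bid among the other bidders is $19822; Xiu's bid doesn't change that.
Original bid $7672: Xiu is not highest (top rival bid is $19822); payoff $0.
Alternative bid $22695: Xiu is highest, pays the top rival bid $19822; payoff $2893 − $19822 = −$16929.
Change in payoff = −$16929 − ($0) = −$16929.

−$16929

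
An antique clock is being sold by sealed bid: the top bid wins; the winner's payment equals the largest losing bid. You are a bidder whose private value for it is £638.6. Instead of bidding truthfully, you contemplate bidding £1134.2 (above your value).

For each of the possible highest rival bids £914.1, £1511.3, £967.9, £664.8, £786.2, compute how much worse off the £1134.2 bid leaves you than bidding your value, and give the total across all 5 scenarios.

£778.6

The deviation costs you only when the competing bid falls strictly between £638.6 and £1134.2; elsewhere both bids give the same outcome.
£914.1: truthful payoff £0, deviation payoff −£275.5 → loss £275.5.
£1511.3: outcomes coincide → loss £0.
£967.9: truthful payoff £0, deviation payoff −£329.3 → loss £329.3.
£664.8: truthful payoff £0, deviation payoff −£26.2 → loss £26.2.
£786.2: truthful payoff £0, deviation payoff −£147.6 → loss £147.6.
Total loss = £275.5 + £329.3 + £26.2 + £147.6 = £778.6.
Because the price is fixed by the runner-up's bid, deviating from your value can only change a good outcome into a bad one — never the reverse.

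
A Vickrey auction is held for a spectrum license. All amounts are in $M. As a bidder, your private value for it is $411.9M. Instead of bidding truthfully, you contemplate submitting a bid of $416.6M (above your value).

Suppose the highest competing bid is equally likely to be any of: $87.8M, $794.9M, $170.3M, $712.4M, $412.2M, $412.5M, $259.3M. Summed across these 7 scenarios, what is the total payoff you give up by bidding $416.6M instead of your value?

$0.9M

The deviation costs you only when the competing bid falls strictly between $411.9M and $416.6M; elsewhere both bids give the same outcome.
$87.8M: outcomes coincide → loss $0M.
$794.9M: outcomes coincide → loss $0M.
$170.3M: outcomes coincide → loss $0M.
$712.4M: outcomes coincide → loss $0M.
$412.2M: truthful payoff $0M, deviation payoff −$0.3M → loss $0.3M.
$412.5M: truthful payoff $0M, deviation payoff −$0.6M → loss $0.6M.
$259.3M: outcomes coincide → loss $0M.
Total loss = $0.3M + $0.6M = $0.9M.
Because the price is fixed by the runner-up's bid, deviating from your value can only change a good outcome into a bad one — never the reverse.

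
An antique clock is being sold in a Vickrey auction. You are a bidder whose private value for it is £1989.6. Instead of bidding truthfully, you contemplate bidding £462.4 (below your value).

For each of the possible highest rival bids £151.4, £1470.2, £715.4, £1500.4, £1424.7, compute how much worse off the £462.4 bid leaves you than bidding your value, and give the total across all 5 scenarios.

The deviation costs you only when the competing bid falls strictly between £462.4 and £1989.6; elsewhere both bids give the same outcome.
£151.4: outcomes coincide → loss £0.
£1470.2: truthful payoff £519.4, deviation payoff £0 → loss £519.4.
£715.4: truthful payoff £1274.2, deviation payoff £0 → loss £1274.2.
£1500.4: truthful payoff £489.2, deviation payoff £0 → loss £489.2.
£1424.7: truthful payoff £564.9, deviation payoff £0 → loss £564.9.
Total loss = £519.4 + £1274.2 + £489.2 + £564.9 = £2847.7.

£2847.7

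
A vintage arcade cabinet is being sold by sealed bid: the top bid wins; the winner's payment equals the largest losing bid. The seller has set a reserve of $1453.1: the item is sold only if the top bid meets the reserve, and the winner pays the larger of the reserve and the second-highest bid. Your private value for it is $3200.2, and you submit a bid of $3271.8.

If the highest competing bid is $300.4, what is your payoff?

$1747.1

Your bid $3271.8 is the highest and exceeds the reserve.
Price = max(second-highest bid, reserve) = max($300.4, $1453.1) = $1453.1.
Payoff = $3200.2 − $1453.1 = $1747.1.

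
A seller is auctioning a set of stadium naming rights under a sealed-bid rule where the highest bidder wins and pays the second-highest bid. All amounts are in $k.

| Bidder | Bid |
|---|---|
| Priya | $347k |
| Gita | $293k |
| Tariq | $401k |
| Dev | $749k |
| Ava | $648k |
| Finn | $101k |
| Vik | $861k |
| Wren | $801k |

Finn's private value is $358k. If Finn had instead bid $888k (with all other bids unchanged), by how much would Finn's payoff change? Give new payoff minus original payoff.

The highest bid among the other bidders is $861k; Finn's bid doesn't change that.
Original bid $101k: Finn is not highest (top rival bid is $861k); payoff $0k.
Alternative bid $888k: Finn is highest, pays the top rival bid $861k; payoff $358k − $861k = −$503k.
Change in payoff = −$503k − ($0k) = −$503k.

−$503k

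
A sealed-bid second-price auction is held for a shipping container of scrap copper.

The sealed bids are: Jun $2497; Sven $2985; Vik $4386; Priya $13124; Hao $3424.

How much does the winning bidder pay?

Highest bid: Priya at $13124, so Priya wins.
Second-highest bid: Vik at $4386 — that is the price the winner pays.

$4386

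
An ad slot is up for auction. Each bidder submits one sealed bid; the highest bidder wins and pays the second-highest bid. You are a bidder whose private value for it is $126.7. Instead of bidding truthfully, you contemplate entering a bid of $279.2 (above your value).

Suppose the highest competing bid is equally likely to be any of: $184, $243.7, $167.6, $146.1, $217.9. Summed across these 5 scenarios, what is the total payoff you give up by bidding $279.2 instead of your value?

The deviation costs you only when the competing bid falls strictly between $126.7 and $279.2; elsewhere both bids give the same outcome.
$184: truthful payoff $0, deviation payoff −$57.3 → loss $57.3.
$243.7: truthful payoff $0, deviation payoff −$117 → loss $117.
$167.6: truthful payoff $0, deviation payoff −$40.9 → loss $40.9.
$146.1: truthful payoff $0, deviation payoff −$19.4 → loss $19.4.
$217.9: truthful payoff $0, deviation payoff −$91.2 → loss $91.2.
Total loss = $57.3 + $117 + $40.9 + $19.4 + $91.2 = $325.8.

$325.8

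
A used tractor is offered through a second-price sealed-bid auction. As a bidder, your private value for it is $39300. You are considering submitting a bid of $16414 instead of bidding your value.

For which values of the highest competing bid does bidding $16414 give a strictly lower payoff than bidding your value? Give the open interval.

($16414, $39300)

If the competing bid is below $16414, both bids win at the same price — no difference.
If it is above $39300, both bids lose — no difference.
If it lies strictly between $16414 and $39300, bidding your value wins at a price below your value (positive payoff) while bidding $16414 loses (payoff 0).
So the deviation strictly hurts on the open interval ($16414, $39300).
Because the price is fixed by the runner-up's bid, deviating from your value can only change a good outcome into a bad one — never the reverse.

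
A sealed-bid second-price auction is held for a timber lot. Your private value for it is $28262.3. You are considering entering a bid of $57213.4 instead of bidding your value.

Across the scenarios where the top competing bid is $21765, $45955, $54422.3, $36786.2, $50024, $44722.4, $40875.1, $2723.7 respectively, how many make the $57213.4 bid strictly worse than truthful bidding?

6

The deviation hurts exactly when the highest competing bid lies strictly between $28262.3 and $57213.4 — overbidding then wins at a price above your value.
$21765: below both → same outcome either way.
$45955: inside the interval → strictly worse (loss $17692.7).
$54422.3: inside the interval → strictly worse (loss $26160).
$36786.2: inside the interval → strictly worse (loss $8523.9).
$50024: inside the interval → strictly worse (loss $21761.7).
$44722.4: inside the interval → strictly worse (loss $16460.1).
$40875.1: inside the interval → strictly worse (loss $12612.8).
$2723.7: below both → same outcome either way.
Count: 6.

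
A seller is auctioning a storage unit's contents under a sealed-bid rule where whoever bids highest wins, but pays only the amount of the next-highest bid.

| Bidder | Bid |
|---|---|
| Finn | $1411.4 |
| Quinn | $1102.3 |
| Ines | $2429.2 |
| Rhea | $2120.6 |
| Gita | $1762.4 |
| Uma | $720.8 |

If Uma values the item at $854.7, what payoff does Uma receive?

$0

Highest bid: Ines at $2429.2, so Ines wins.
Second-highest bid: Rhea at $2120.6 — that is the price the winner pays.
Uma did not win, so Uma pays nothing and receives nothing: payoff $0.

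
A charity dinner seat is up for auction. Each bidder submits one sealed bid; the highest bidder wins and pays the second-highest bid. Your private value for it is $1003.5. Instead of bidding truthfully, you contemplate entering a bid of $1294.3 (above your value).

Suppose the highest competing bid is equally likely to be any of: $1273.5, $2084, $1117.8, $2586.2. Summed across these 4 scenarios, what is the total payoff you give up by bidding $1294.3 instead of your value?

The deviation costs you only when the competing bid falls strictly between $1003.5 and $1294.3; elsewhere both bids give the same outcome.
$1273.5: truthful payoff $0, deviation payoff −$270 → loss $270.
$2084: outcomes coincide → loss $0.
$1117.8: truthful payoff $0, deviation payoff −$114.3 → loss $114.3.
$2586.2: outcomes coincide → loss $0.
Total loss = $270 + $114.3 = $384.3.
Truthful bidding weakly dominates here: raising your bid can only win items priced above your value, and lowering it can only forfeit items priced below.

$384.3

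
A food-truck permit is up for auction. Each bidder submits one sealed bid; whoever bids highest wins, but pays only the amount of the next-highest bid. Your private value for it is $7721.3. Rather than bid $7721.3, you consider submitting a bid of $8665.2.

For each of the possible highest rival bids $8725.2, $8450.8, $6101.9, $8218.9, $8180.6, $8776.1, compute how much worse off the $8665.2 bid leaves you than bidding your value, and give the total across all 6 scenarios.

$1686.4

The deviation costs you only when the competing bid falls strictly between $7721.3 and $8665.2; elsewhere both bids give the same outcome.
$8725.2: outcomes coincide → loss $0.
$8450.8: truthful payoff $0, deviation payoff −$729.5 → loss $729.5.
$6101.9: outcomes coincide → loss $0.
$8218.9: truthful payoff $0, deviation payoff −$497.6 → loss $497.6.
$8180.6: truthful payoff $0, deviation payoff −$459.3 → loss $459.3.
$8776.1: outcomes coincide → loss $0.
Total loss = $729.5 + $497.6 + $459.3 = $1686.4.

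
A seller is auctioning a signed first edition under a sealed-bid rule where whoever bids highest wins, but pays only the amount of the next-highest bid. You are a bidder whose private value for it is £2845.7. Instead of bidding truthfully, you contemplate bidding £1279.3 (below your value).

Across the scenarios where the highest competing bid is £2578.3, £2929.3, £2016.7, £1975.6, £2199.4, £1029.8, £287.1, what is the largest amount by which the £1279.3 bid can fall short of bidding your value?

£870.1

£2578.3: truthful gives £267.4, deviation gives £0 → loss £267.4.
£2929.3: same outcome either way → loss £0.
£2016.7: truthful gives £829, deviation gives £0 → loss £829.
£1975.6: truthful gives £870.1, deviation gives £0 → loss £870.1.
£2199.4: truthful gives £646.3, deviation gives £0 → loss £646.3.
£1029.8: same outcome either way → loss £0.
£287.1: same outcome either way → loss £0.
Maximum loss: £870.1.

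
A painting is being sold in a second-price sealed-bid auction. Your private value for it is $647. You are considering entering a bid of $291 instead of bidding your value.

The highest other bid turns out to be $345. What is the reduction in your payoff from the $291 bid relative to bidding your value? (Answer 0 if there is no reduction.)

$302

Bidding your value $647: you win (since $647 > $345) and pay $345. Payoff $302.
Bidding $291: you lose. Payoff $0.
The competing bid $345 lies between your shaded bid and your value, so underbidding forfeits an item you could have won at a profitable price.
Loss from deviating = $302 − ($0) = $302.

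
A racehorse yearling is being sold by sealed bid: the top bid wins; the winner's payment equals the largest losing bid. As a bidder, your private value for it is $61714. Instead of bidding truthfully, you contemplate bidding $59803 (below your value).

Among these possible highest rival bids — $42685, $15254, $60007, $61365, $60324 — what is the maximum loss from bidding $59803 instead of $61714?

$42685: same outcome either way → loss $0.
$15254: same outcome either way → loss $0.
$60007: truthful gives $1707, deviation gives $0 → loss $1707.
$61365: truthful gives $349, deviation gives $0 → loss $349.
$60324: truthful gives $1390, deviation gives $0 → loss $1390.
Maximum loss: $1707.

$1707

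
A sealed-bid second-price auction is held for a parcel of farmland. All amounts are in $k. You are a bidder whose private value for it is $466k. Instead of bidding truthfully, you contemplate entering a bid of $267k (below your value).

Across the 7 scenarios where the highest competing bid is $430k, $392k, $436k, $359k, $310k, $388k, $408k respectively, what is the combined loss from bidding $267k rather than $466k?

$539k

The deviation costs you only when the competing bid falls strictly between $267k and $466k; elsewhere both bids give the same outcome.
$430k: truthful payoff $36k, deviation payoff $0k → loss $36k.
$392k: truthful payoff $74k, deviation payoff $0k → loss $74k.
$436k: truthful payoff $30k, deviation payoff $0k → loss $30k.
$359k: truthful payoff $107k, deviation payoff $0k → loss $107k.
$310k: truthful payoff $156k, deviation payoff $0k → loss $156k.
$388k: truthful payoff $78k, deviation payoff $0k → loss $78k.
$408k: truthful payoff $58k, deviation payoff $0k → loss $58k.
Total loss = $36k + $74k + $30k + $107k + $156k + $78k + $58k = $539k.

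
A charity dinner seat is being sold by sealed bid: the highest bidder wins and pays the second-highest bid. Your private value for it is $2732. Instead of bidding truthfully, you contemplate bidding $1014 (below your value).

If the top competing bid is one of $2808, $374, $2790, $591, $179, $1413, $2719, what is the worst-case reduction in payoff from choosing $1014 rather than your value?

$1319

$2808: same outcome either way → loss $0.
$374: same outcome either way → loss $0.
$2790: same outcome either way → loss $0.
$591: same outcome either way → loss $0.
$179: same outcome either way → loss $0.
$1413: truthful gives $1319, deviation gives $0 → loss $1319.
$2719: truthful gives $13, deviation gives $0 → loss $13.
Maximum loss: $1319.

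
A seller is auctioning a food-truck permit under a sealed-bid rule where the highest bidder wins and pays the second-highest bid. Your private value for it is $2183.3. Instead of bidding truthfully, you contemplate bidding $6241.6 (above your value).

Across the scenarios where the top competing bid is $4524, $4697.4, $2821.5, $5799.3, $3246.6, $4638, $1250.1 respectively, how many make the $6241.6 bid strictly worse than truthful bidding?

The deviation hurts exactly when the highest competing bid lies strictly between $2183.3 and $6241.6 — overbidding then wins at a price above your value.
$4524: inside the interval → strictly worse (loss $2340.7).
$4697.4: inside the interval → strictly worse (loss $2514.1).
$2821.5: inside the interval → strictly worse (loss $638.2).
$5799.3: inside the interval → strictly worse (loss $3616).
$3246.6: inside the interval → strictly worse (loss $1063.3).
$4638: inside the interval → strictly worse (loss $2454.7).
$1250.1: below both → same outcome either way.
Count: 6.

6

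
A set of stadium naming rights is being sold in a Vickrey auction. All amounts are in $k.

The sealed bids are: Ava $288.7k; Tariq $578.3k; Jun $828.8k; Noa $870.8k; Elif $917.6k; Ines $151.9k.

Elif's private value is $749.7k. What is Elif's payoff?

Highest bid: Elif at $917.6k, so Elif wins.
Second-highest bid: Noa at $870.8k — that is the price the winner pays.
Elif's payoff = value − price = $749.7k − $870.8k = −$121.1k.

−$121.1k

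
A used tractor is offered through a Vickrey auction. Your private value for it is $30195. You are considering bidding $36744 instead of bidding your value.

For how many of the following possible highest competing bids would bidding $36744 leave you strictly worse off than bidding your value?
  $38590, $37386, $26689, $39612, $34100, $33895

The deviation hurts exactly when the highest competing bid lies strictly between $30195 and $36744 — overbidding then wins at a price above your value.
$38590: above both → same outcome either way.
$37386: above both → same outcome either way.
$26689: below both → same outcome either way.
$39612: above both → same outcome either way.
$34100: inside the interval → strictly worse (loss $3905).
$33895: inside the interval → strictly worse (loss $3700).
Count: 2.

2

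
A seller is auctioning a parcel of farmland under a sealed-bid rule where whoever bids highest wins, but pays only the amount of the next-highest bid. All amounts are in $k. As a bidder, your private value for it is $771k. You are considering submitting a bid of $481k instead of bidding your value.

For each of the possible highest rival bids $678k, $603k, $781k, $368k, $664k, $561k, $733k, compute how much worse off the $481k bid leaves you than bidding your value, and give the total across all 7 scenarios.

$616k

The deviation costs you only when the competing bid falls strictly between $481k and $771k; elsewhere both bids give the same outcome.
$678k: truthful payoff $93k, deviation payoff $0k → loss $93k.
$603k: truthful payoff $168k, deviation payoff $0k → loss $168k.
$781k: outcomes coincide → loss $0k.
$368k: outcomes coincide → loss $0k.
$664k: truthful payoff $107k, deviation payoff $0k → loss $107k.
$561k: truthful payoff $210k, deviation payoff $0k → loss $210k.
$733k: truthful payoff $38k, deviation payoff $0k → loss $38k.
Total loss = $93k + $168k + $107k + $210k + $38k = $616k.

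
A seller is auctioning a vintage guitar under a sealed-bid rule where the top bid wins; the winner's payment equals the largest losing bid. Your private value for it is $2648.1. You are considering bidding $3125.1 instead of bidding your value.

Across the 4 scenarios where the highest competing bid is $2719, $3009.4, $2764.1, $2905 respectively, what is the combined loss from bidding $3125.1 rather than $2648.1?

The deviation costs you only when the competing bid falls strictly between $2648.1 and $3125.1; elsewhere both bids give the same outcome.
$2719: truthful payoff $0, deviation payoff −$70.9 → loss $70.9.
$3009.4: truthful payoff $0, deviation payoff −$361.3 → loss $361.3.
$2764.1: truthful payoff $0, deviation payoff −$116 → loss $116.
$2905: truthful payoff $0, deviation payoff −$256.9 → loss $256.9.
Total loss = $70.9 + $361.3 + $116 + $256.9 = $805.1.

$805.1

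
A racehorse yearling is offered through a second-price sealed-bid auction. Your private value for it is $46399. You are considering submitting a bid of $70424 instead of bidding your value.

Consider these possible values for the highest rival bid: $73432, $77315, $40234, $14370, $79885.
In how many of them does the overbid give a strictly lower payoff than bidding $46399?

0

The deviation hurts exactly when the highest competing bid lies strictly between $46399 and $70424 — overbidding then wins at a price above your value.
$73432: above both → same outcome either way.
$77315: above both → same outcome either way.
$40234: below both → same outcome either way.
$14370: below both → same outcome either way.
$79885: above both → same outcome either way.
Count: 0.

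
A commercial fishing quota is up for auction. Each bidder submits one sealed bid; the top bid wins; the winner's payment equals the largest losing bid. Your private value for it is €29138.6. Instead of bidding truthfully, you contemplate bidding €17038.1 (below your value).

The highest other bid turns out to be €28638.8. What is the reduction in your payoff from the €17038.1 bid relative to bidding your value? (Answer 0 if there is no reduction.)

€499.8

Bidding your value €29138.6: you win (since €29138.6 > €28638.8) and pay €28638.8. Payoff €499.8.
Bidding €17038.1: you lose. Payoff €0.
The competing bid €28638.8 lies between your shaded bid and your value, so underbidding forfeits an item you could have won at a profitable price.
Loss from deviating = €499.8 − (€0) = €499.8.
Because the price is fixed by the runner-up's bid, deviating from your value can only change a good outcome into a bad one — never the reverse.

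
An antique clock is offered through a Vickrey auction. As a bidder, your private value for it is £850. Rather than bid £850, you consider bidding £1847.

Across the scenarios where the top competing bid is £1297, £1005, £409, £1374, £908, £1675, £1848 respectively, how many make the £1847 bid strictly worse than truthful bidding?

The deviation hurts exactly when the highest competing bid lies strictly between £850 and £1847 — overbidding then wins at a price above your value.
£1297: inside the interval → strictly worse (loss £447).
£1005: inside the interval → strictly worse (loss £155).
£409: below both → same outcome either way.
£1374: inside the interval → strictly worse (loss £524).
£908: inside the interval → strictly worse (loss £58).
£1675: inside the interval → strictly worse (loss £825).
£1848: above both → same outcome either way.
Count: 5.

5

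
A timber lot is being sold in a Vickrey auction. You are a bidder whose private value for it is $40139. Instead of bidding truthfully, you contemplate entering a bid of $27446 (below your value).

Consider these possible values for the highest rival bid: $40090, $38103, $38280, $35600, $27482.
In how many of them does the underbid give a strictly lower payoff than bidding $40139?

The deviation hurts exactly when the highest competing bid lies strictly between $27446 and $40139 — underbidding then forfeits a profitable win.
$40090: inside the interval → strictly worse (loss $49).
$38103: inside the interval → strictly worse (loss $2036).
$38280: inside the interval → strictly worse (loss $1859).
$35600: inside the interval → strictly worse (loss $4539).
$27482: inside the interval → strictly worse (loss $12657).
Count: 5.

5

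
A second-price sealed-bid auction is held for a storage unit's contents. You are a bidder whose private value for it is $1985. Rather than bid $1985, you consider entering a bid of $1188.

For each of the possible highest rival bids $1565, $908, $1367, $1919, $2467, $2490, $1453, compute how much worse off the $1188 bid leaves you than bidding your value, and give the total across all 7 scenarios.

The deviation costs you only when the competing bid falls strictly between $1188 and $1985; elsewhere both bids give the same outcome.
$1565: truthful payoff $420, deviation payoff $0 → loss $420.
$908: outcomes coincide → loss $0.
$1367: truthful payoff $618, deviation payoff $0 → loss $618.
$1919: truthful payoff $66, deviation payoff $0 → loss $66.
$2467: outcomes coincide → loss $0.
$2490: outcomes coincide → loss $0.
$1453: truthful payoff $532, deviation payoff $0 → loss $532.
Total loss = $420 + $618 + $66 + $532 = $1636.

$1636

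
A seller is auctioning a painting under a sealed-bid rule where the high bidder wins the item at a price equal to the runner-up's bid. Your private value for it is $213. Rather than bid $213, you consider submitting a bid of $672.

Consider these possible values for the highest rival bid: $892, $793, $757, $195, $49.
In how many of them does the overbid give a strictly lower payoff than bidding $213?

0

The deviation hurts exactly when the highest competing bid lies strictly between $213 and $672 — overbidding then wins at a price above your value.
$892: above both → same outcome either way.
$793: above both → same outcome either way.
$757: above both → same outcome either way.
$195: below both → same outcome either way.
$49: below both → same outcome either way.
Count: 0.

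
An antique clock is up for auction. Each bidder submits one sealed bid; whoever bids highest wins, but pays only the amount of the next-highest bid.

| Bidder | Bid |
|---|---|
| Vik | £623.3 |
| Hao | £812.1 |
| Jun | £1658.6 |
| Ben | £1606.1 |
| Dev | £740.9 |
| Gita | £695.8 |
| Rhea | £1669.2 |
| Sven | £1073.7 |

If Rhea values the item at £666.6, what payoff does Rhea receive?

Highest bid: Rhea at £1669.2, so Rhea wins.
Second-highest bid: Jun at £1658.6 — that is the price the winner pays.
Rhea's payoff = value − price = £666.6 − £1658.6 = −£992.

−£992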